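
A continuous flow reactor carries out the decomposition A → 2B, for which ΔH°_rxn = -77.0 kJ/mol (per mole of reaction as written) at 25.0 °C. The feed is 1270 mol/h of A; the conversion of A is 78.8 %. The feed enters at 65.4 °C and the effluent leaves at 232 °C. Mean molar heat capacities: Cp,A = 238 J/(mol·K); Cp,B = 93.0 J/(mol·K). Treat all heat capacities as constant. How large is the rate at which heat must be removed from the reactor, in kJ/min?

Q_out = 625 kJ/min

Extent of reaction ξ = 0.788 × 1270 = 1000.8 mol/h
Reaction term: ξ·ΔH°_rxn = 1000.8 × -77.0 = -77059 kJ/h
Sensible, feed 65.4→25 °C: -12211 kJ/h
Outlet flows (mol/h): A 269.24, B 2001.5
Sensible, products 25→232 °C: 51796 kJ/h
Q = ΔH = -37474 kJ/h = -10.409 kW
Heat removed = 624.57 kJ/min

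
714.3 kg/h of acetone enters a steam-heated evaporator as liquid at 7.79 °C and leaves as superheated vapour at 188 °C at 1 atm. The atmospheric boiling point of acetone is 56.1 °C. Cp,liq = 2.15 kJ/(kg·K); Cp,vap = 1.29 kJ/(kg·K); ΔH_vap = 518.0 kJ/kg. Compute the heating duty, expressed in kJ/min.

liquid 7.79→56.1 °C: 103.87 kJ/kg
vaporisation at 56.1 °C: 518 kJ/kg
vapour 56.1→188 °C: 170.15 kJ/kg
Δh = 103.87 + 518 + 170.15 = 792.02 kJ/kg
Q = ṁ·Δh = 714.3 kg/h × 792.02 kJ/kg = 565740 kJ/h
|Q| = 157.15 kW = 9429 kJ/min

Q = 9430 kJ/min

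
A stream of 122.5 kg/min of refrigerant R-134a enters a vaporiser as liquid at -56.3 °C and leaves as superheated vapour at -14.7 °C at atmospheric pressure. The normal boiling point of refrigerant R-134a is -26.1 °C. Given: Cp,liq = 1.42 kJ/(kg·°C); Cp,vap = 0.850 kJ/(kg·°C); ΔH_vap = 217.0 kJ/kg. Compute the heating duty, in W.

liquid -56.3→-26.1 °C: 42.884 kJ/kg
vaporisation at -26.1 °C: 217 kJ/kg
vapour -26.1→-14.7 °C: 9.69 kJ/kg
Δh = 42.884 + 217 + 9.69 = 269.57 kJ/kg
Q = ṁ·Δh = 122.5 kg/min × 269.57 kJ/kg = 33023 kJ/min
|Q| = 550.38 kW = 550380 W

Q = 550000 W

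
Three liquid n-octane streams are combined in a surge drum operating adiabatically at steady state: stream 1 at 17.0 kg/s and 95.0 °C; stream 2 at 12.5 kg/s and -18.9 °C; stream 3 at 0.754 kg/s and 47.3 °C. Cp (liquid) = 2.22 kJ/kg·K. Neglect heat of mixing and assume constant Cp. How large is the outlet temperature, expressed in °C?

T_out = 46.8 °C

No heat crosses the boundary, so H_out = H_in.
Σ ṁᵢCp,ᵢTᵢ = 17.0×2.22×95.0 + 12.5×2.22×-18.9 + 0.754×2.22×47.3 = 3140
Σ ṁᵢCp,ᵢ = 17.0×2.22 + 12.5×2.22 + 0.754×2.22 = 67.164
T_out = 3140 / 67.164 = 46.751 °C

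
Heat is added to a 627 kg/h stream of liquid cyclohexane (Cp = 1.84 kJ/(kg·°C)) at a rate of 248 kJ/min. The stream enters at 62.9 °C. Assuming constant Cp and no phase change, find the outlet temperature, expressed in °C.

T_out = 75.8 °C

Q = 248 kJ/min = 14880 kJ/h
ΔT = Q/(ṁ·Cp) = 14880/(627×1.84) = 12.898 K
T_out = 62.9 + 12.898 = 75.798 °C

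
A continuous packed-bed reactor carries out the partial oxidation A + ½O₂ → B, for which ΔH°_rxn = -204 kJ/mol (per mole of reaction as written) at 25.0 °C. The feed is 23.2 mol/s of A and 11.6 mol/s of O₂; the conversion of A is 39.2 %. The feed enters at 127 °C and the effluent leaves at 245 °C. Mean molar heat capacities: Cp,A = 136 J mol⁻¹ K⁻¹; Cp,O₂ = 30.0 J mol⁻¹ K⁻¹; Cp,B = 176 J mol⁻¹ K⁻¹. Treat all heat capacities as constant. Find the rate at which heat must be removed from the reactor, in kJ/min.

Q_out = 83500 kJ/min

Extent of reaction ξ = 0.392 × 23.2 = 9.0944 mol/s
Reaction term: ξ·ΔH°_rxn = 9.0944 × -204 = -1855.3 kJ/s
Sensible, feed 127→25 °C: -357.33 kJ/s
Outlet flows (mol/s): A 14.106, O₂ 7.0528, B 9.0944
Sensible, products 25→245 °C: 820.72 kJ/s
Q = ΔH = -1391.9 kJ/s = -1391.9 kW
Heat removed = 83512 kJ/min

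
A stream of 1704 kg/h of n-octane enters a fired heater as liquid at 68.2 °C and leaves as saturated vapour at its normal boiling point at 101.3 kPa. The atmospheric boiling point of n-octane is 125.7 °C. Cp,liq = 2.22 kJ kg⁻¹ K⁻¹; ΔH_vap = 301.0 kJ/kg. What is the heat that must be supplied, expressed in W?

liquid 68.2→125.7 °C: 127.65 kJ/kg
vaporisation at 125.7 °C: 301 kJ/kg
Δh = 127.65 + 301 = 428.65 kJ/kg
Q = ṁ·Δh = 1704 kg/h × 428.65 kJ/kg = 730420 kJ/h
|Q| = 202.89 kW = 202890 W

Q = 203000 W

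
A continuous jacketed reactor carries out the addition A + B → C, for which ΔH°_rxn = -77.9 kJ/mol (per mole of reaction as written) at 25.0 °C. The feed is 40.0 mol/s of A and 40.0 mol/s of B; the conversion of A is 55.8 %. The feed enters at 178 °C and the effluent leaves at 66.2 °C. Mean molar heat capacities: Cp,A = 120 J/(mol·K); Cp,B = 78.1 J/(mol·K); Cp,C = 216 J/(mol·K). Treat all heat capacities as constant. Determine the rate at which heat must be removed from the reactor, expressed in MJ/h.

Q_out = 9390 MJ/h

Extent of reaction ξ = 0.558 × 40.0 = 22.32 mol/s
Reaction term: ξ·ΔH°_rxn = 22.32 × -77.9 = -1738.7 kJ/s
Sensible, feed 178→25 °C: -1212.4 kJ/s
Outlet flows (mol/s): A 17.68, B 17.68, C 22.32
Sensible, products 25→66.2 °C: 342.93 kJ/s
Q = ΔH = -2608.2 kJ/s = -2608.2 kW
Heat removed = 9389.4 MJ/h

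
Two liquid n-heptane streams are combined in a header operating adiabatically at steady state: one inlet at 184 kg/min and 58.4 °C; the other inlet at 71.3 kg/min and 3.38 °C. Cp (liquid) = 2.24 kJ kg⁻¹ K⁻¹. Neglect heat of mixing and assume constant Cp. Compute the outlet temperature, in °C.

No heat crosses the boundary, so H_out = H_in.
T_out = Σ ṁᵢCp,ᵢTᵢ / Σ ṁᵢCp,ᵢ
      = 24610 / 571.87 = 43.034 °C

T_out = 43.0 °C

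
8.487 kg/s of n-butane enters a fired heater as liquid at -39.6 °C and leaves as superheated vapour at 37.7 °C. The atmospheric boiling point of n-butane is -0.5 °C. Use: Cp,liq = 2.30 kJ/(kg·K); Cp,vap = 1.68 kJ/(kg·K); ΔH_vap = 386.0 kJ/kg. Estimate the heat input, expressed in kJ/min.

liquid -39.6→-0.5 °C: 89.93 kJ/kg
vaporisation at -0.5 °C: 386 kJ/kg
vapour -0.5→37.7 °C: 64.176 kJ/kg
Δh = 89.93 + 386 + 64.176 = 540.11 kJ/kg
Q = ṁ·Δh = 8.487 kg/s × 540.11 kJ/kg = 4583.9 kJ/s
|Q| = 4583.9 kW = 275030 kJ/min

Q = 275000 kJ/min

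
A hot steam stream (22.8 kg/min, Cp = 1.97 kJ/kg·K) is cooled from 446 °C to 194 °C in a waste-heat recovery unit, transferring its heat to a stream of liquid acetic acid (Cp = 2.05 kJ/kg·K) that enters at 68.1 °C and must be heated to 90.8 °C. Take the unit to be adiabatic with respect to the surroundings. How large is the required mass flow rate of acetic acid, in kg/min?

Heat released by hot stream: Q = 22.8 × 1.97 × (446 − 194) = 11319 kJ/min
Energy balance on cold side (adiabatic exchanger): Q = ṁ_c·Cp_c·(T_c,out − T_c,in)
ṁ_c = 11319 / [2.05 × (90.8 − 68.1)] = 243.23 kg/min

ṁ_c = 243 kg/min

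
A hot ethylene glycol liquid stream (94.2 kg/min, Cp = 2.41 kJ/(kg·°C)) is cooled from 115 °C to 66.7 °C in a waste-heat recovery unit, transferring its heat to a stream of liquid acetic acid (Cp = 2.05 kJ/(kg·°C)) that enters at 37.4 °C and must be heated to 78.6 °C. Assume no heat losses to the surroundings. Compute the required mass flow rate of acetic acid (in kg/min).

ṁ_c = 130 kg/min

Heat released by hot stream: Q = 94.2 × 2.41 × (115 − 66.7) = 10965 kJ/min
Energy balance on cold side (adiabatic exchanger): Q = ṁ_c·Cp_c·(T_c,out − T_c,in)
ṁ_c = 10965 / [2.05 × (78.6 − 37.4)] = 129.83 kg/min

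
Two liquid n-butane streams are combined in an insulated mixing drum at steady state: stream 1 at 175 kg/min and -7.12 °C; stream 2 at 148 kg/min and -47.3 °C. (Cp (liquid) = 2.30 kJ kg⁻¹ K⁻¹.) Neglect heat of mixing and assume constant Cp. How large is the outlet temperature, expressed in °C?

T_out = -25.5 °C

Energy balance with Q = 0: Σ ṁᵢCp,ᵢ(T_out − Tᵢ) = 0
T_out = Σ ṁᵢCp,ᵢTᵢ / Σ ṁᵢCp,ᵢ
      = -18967 / 742.9 = -25.531 °C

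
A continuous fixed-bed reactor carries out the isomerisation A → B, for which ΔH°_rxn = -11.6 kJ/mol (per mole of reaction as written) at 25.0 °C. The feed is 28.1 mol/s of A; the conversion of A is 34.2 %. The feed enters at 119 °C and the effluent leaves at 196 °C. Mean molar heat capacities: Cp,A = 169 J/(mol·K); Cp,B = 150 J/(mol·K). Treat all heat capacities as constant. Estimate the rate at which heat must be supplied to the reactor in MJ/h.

Extent of reaction ξ = 0.342 × 28.1 = 9.6102 mol/s
Reaction term: ξ·ΔH°_rxn = 9.6102 × -11.6 = -111.48 kJ/s
Sensible, feed 119→25 °C: -446.4 kJ/s
Outlet flows (mol/s): A 18.49, B 9.6102
Sensible, products 25→196 °C: 780.84 kJ/s
Q = ΔH = 222.96 kJ/s = 222.96 kW
Heat supplied = 802.67 MJ/h

Q_in = 803 MJ/h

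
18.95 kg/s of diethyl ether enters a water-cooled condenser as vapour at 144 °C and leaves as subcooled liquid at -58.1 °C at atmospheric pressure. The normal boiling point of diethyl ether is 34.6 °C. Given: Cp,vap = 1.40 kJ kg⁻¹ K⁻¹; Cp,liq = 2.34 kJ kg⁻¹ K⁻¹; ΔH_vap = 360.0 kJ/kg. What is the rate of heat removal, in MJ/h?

vapour 144→34.6 °C: -153.16 kJ/kg
condensation at 34.6 °C: -360 kJ/kg
liquid 34.6→-58.1 °C: -216.92 kJ/kg
Δh = -153.16 + -360 + -216.92 = -730.08 kJ/kg
Q = ṁ·Δh = 18.95 kg/s × -730.08 kJ/kg = -13835 kJ/s
|Q| = 13835 kW = 49806 MJ/h

Q_c = 49800 MJ/h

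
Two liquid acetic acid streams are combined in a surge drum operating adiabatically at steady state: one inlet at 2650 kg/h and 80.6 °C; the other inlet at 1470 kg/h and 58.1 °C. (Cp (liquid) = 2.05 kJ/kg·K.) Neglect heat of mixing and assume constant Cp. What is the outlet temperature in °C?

T_out = 72.6 °C

No heat crosses the boundary, so H_out = H_in.
T_out = Σ ṁᵢCp,ᵢTᵢ / Σ ṁᵢCp,ᵢ
      = 612940 / 8446 = 72.572 °C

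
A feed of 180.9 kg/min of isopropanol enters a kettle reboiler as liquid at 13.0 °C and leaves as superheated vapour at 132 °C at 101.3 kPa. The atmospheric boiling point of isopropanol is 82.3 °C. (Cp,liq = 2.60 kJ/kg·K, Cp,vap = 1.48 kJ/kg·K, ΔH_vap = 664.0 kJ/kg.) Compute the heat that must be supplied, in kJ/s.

liquid 13.0→82.3 °C: 180.18 kJ/kg
vaporisation at 82.3 °C: 664 kJ/kg
vapour 82.3→132 °C: 73.556 kJ/kg
Δh = 180.18 + 664 + 73.556 = 917.74 kJ/kg
Q = ṁ·Δh = 180.9 kg/min × 917.74 kJ/kg = 166020 kJ/min
|Q| = 2767 kW

Q = 2770 kJ/s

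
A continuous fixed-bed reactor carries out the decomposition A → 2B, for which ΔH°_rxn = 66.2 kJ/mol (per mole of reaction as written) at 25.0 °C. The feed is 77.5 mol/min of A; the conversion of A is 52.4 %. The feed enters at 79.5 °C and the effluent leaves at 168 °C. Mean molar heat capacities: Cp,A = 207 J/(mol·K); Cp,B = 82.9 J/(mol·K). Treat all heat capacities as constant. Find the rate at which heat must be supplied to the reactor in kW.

Extent of reaction ξ = 0.524 × 77.5 = 40.61 mol/min
Reaction term: ξ·ΔH°_rxn = 40.61 × 66.2 = 2688.4 kJ/min
Sensible, feed 79.5→25 °C: -874.32 kJ/min
Outlet flows (mol/min): A 36.89, B 81.22
Sensible, products 25→168 °C: 2054.8 kJ/min
Q = ΔH = 3868.9 kJ/min = 64.481 kW
Heat supplied = 64.481 kW

Q_in = 64.5 kW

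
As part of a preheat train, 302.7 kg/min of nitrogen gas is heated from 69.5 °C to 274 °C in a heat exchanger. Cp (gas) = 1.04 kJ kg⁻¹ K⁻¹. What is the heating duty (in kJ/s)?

Q = ṁ·Cp·ΔT = 302.7 × 1.04 × (274 − 69.5) = 64378 kJ/min
Converting: 64378 / 60 s = 1073 kW

Q = 1070 kJ/s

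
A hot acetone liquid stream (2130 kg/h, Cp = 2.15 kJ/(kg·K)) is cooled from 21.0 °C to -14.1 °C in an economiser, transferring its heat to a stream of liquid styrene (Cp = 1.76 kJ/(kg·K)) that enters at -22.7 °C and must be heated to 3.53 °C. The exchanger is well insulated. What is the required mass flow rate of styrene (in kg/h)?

ṁ_c = 3480 kg/h

Heat released by hot stream: Q = 2130 × 2.15 × (21.0 − -14.1) = 160740 kJ/h
Energy balance on cold side (adiabatic exchanger): Q = ṁ_c·Cp_c·(T_c,out − T_c,in)
ṁ_c = 160740 / [1.76 × (3.53 − -22.7)] = 3481.9 kg/h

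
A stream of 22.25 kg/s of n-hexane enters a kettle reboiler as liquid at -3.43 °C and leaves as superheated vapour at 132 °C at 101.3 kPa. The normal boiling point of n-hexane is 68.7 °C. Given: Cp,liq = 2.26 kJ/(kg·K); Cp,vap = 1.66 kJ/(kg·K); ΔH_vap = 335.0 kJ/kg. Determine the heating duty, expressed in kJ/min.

liquid -3.43→68.7 °C: 163.01 kJ/kg
vaporisation at 68.7 °C: 335 kJ/kg
vapour 68.7→132 °C: 105.08 kJ/kg
Δh = 163.01 + 335 + 105.08 = 603.09 kJ/kg
Q = ṁ·Δh = 22.25 kg/s × 603.09 kJ/kg = 13419 kJ/s
|Q| = 13419 kW = 805130 kJ/min

Q = 805000 kJ/min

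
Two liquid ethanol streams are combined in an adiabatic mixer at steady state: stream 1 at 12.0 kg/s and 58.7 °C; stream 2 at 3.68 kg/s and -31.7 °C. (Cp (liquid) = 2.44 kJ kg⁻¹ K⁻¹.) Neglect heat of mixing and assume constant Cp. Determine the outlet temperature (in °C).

Energy balance with Q = 0: Σ ṁᵢCp,ᵢ(T_out − Tᵢ) = 0
T_out = Σ ṁᵢCp,ᵢTᵢ / Σ ṁᵢCp,ᵢ
      = 1434.1 / 38.259 = 37.484 °C

T_out = 37.5 °C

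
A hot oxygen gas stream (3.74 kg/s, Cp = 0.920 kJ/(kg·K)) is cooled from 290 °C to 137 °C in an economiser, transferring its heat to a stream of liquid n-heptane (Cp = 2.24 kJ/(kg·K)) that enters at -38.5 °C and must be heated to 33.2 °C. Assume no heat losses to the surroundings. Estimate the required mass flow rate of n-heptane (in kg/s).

Heat released by hot stream: Q = 3.74 × 0.920 × (290 − 137) = 526.44 kJ/s
Energy balance on cold side (adiabatic exchanger): Q = ṁ_c·Cp_c·(T_c,out − T_c,in)
ṁ_c = 526.44 / [2.24 × (33.2 − -38.5)] = 3.2778 kg/s

ṁ_c = 3.28 kg/s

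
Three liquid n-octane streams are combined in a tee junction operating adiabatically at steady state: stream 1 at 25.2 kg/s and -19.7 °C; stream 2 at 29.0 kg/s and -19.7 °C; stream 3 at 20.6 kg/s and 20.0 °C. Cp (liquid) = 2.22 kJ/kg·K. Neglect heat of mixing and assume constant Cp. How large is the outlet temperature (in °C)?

T_out = -8.77 °C

Adiabatic, steady state ⇒ Σ ṁᵢCp,ᵢ(T_out − Tᵢ) = 0
T_out = Σ ṁᵢCp,ᵢTᵢ / Σ ṁᵢCp,ᵢ
      = -1455.7 / 166.06 = -8.7666 °C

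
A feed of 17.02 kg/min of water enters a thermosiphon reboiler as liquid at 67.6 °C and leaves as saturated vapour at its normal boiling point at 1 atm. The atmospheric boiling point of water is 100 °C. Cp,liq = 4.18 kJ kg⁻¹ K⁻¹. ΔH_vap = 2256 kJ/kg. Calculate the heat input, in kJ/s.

Q = 678 kJ/s

liquid 67.6→100 °C: 135.43 kJ/kg
vaporisation at 100 °C: 2256 kJ/kg
Δh = 135.43 + 2256 = 2391.4 kJ/kg
Q = ṁ·Δh = 17.02 kg/min × 2391.4 kJ/kg = 40702 kJ/min
|Q| = 678.37 kW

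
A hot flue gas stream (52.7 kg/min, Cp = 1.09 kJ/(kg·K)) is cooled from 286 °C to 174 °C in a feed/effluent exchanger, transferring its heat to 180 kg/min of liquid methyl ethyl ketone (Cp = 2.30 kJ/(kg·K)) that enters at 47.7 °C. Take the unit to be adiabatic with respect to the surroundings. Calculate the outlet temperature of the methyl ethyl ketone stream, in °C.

T_c,out = 63.2 °C

Heat released by hot stream: Q = 52.7 × 1.09 × (286 − 174) = 6433.6 kJ/min
Energy balance on cold side (adiabatic exchanger): Q = ṁ_c·Cp_c·(T_c,out − T_c,in)
T_c,out = 47.7 + 6433.6/(180 × 2.30) = 63.24 °C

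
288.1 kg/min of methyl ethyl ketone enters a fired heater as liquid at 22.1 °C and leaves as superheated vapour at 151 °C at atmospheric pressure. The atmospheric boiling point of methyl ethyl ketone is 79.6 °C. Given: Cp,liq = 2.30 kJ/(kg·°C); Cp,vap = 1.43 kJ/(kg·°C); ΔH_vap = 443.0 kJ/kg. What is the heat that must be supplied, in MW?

liquid 22.1→79.6 °C: 132.25 kJ/kg
vaporisation at 79.6 °C: 443 kJ/kg
vapour 79.6→151 °C: 102.1 kJ/kg
Δh = 132.25 + 443 + 102.1 = 677.35 kJ/kg
Q = ṁ·Δh = 288.1 kg/min × 677.35 kJ/kg = 195150 kJ/min
|Q| = 3252.4 kW = 3.2524 MW

Q = 3.25 MW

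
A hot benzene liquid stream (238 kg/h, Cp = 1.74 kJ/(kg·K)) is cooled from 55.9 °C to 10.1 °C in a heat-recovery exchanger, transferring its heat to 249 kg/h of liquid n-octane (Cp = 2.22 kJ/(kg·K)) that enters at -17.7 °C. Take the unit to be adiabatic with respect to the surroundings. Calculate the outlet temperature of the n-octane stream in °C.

T_c,out = 16.6 °C

Heat released by hot stream: Q = 238 × 1.74 × (55.9 − 10.1) = 18967 kJ/h
Energy balance on cold side (adiabatic exchanger): Q = ṁ_c·Cp_c·(T_c,out − T_c,in)
T_c,out = -17.7 + 18967/(249 × 2.22) = 16.611 °C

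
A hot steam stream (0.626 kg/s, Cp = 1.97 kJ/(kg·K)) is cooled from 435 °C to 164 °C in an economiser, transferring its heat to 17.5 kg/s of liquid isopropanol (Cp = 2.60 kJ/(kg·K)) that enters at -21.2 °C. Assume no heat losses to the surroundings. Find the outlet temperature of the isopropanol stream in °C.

Heat released by hot stream: Q = 0.626 × 1.97 × (435 − 164) = 334.2 kJ/s
Energy balance on cold side (adiabatic exchanger): Q = ṁ_c·Cp_c·(T_c,out − T_c,in)
T_c,out = -21.2 + 334.2/(17.5 × 2.60) = -13.855 °C

T_c,out = -13.9 °C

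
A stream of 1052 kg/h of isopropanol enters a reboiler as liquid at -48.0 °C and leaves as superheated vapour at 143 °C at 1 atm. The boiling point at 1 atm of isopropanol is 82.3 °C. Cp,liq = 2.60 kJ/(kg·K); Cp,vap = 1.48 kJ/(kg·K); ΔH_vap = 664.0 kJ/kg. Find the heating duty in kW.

liquid -48.0→82.3 °C: 338.78 kJ/kg
vaporisation at 82.3 °C: 664 kJ/kg
vapour 82.3→143 °C: 89.836 kJ/kg
Δh = 338.78 + 664 + 89.836 = 1092.6 kJ/kg
Q = ṁ·Δh = 1052 kg/h × 1092.6 kJ/kg = 1.1494e+06 kJ/h
|Q| = 319.29 kW

Q = 319 kW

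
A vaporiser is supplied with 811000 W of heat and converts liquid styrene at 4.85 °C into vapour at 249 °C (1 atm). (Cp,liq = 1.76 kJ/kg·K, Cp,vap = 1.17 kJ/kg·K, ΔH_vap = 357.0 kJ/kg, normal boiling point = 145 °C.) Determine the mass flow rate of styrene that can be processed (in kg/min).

Δh = 1.76×(145−4.85) + 357.0 + 1.17×(249−145) = 725.34 kJ/kg
Q = 811000 W = 811 kJ/s = 48660 kJ/min
ṁ = Q/Δh = 48660 / 725.34 = 67.085 kg/min

ṁ = 67.1 kg/min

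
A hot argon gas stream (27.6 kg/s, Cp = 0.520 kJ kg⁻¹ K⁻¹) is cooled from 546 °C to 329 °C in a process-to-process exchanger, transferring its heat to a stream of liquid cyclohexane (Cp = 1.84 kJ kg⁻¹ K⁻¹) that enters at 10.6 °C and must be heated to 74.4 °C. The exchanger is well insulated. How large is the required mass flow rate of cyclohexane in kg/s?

Heat released by hot stream: Q = 27.6 × 0.520 × (546 − 329) = 3114.4 kJ/s
Energy balance on cold side (adiabatic exchanger): Q = ṁ_c·Cp_c·(T_c,out − T_c,in)
ṁ_c = 3114.4 / [1.84 × (74.4 − 10.6)] = 26.53 kg/s

ṁ_c = 26.5 kg/s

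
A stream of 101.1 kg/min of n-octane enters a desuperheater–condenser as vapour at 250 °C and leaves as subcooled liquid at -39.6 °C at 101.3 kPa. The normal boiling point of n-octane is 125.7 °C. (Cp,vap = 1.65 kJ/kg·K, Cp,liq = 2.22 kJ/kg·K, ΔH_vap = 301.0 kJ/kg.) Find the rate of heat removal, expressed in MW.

Q_c = 1.47 MW

vapour 250→125.7 °C: -205.09 kJ/kg
condensation at 125.7 °C: -301 kJ/kg
liquid 125.7→-39.6 °C: -366.97 kJ/kg
Δh = -205.09 + -301 + -366.97 = -873.06 kJ/kg
Q = ṁ·Δh = 101.1 kg/min × -873.06 kJ/kg = -88266 kJ/min
|Q| = 1471.1 kW = 1.4711 MW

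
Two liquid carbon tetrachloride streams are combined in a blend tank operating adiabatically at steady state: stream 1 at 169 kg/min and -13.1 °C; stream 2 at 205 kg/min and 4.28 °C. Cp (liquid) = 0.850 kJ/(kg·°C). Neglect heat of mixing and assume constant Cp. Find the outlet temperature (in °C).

T_out = -3.57 °C

Energy balance with Q = 0: Σ ṁᵢCp,ᵢ(T_out − Tᵢ) = 0
T_out = Σ ṁᵢCp,ᵢTᵢ / Σ ṁᵢCp,ᵢ
      = -1136 / 317.9 = -3.5735 °C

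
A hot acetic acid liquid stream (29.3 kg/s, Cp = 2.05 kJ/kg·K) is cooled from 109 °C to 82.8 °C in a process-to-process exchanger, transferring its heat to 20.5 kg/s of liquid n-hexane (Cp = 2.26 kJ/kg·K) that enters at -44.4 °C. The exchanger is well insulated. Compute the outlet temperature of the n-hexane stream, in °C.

T_c,out = -10.4 °C

Heat released by hot stream: Q = 29.3 × 2.05 × (109 − 82.8) = 1573.7 kJ/s
Energy balance on cold side (adiabatic exchanger): Q = ṁ_c·Cp_c·(T_c,out − T_c,in)
T_c,out = -44.4 + 1573.7/(20.5 × 2.26) = -10.433 °C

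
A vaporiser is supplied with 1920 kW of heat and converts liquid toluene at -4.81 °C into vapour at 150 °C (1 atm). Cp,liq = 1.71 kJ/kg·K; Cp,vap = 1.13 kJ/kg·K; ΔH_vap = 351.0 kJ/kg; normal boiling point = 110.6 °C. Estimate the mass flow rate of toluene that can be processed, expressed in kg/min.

Δh = 1.71×(110.6−-4.81) + 351.0 + 1.13×(150−110.6) = 592.87 kJ/kg
Q = 1920 kW = 1920 kJ/s = 115200 kJ/min
ṁ = Q/Δh = 115200 / 592.87 = 194.31 kg/min

ṁ = 194 kg/min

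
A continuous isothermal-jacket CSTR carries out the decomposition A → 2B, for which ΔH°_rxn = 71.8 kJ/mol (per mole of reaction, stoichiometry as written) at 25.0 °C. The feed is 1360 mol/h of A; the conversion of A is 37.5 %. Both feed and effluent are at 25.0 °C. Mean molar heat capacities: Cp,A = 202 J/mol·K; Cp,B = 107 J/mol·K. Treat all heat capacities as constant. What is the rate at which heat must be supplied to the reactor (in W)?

Q_in = 10200 W

Extent of reaction ξ = 0.375 × 1360 = 510 mol/h
Reaction term: ξ·ΔH°_rxn = 510 × 71.8 = 36618 kJ/h
Q = ΔH = 36618 kJ/h = 10.172 kW
Heat supplied = 10172 W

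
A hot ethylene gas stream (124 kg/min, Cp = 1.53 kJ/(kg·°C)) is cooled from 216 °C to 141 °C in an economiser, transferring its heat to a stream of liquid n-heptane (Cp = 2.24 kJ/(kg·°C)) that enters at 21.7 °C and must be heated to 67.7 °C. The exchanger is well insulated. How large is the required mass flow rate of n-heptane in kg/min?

ṁ_c = 138 kg/min

Heat released by hot stream: Q = 124 × 1.53 × (216 − 141) = 14229 kJ/min
Energy balance on cold side (adiabatic exchanger): Q = ṁ_c·Cp_c·(T_c,out − T_c,in)
ṁ_c = 14229 / [2.24 × (67.7 − 21.7)] = 138.09 kg/min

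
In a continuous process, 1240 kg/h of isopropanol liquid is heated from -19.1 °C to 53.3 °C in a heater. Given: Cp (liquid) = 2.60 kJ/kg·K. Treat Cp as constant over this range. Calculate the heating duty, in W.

Q = 64800 W

Q = ṁ·Cp·ΔT = 1240 × 2.60 × (53.3 − -19.1) = 233420 kJ/h
Converting: 233420 / 3600 s = 64.838 kW
Heating duty = 64838 W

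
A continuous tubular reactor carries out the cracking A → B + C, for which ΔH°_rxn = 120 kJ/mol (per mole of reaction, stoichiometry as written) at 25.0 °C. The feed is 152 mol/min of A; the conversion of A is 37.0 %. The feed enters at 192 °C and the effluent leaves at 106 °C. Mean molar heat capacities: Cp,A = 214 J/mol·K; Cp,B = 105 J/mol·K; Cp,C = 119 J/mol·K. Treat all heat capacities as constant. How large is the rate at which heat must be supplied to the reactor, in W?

Extent of reaction ξ = 0.370 × 152 = 56.24 mol/min
Reaction term: ξ·ΔH°_rxn = 56.24 × 120 = 6748.8 kJ/min
Sensible, feed 192→25 °C: -5432.2 kJ/min
Outlet flows (mol/min): A 95.76, B 56.24, C 56.24
Sensible, products 25→106 °C: 2680.3 kJ/min
Q = ΔH = 3996.9 kJ/min = 66.616 kW
Heat supplied = 66616 W

Q_in = 66600 W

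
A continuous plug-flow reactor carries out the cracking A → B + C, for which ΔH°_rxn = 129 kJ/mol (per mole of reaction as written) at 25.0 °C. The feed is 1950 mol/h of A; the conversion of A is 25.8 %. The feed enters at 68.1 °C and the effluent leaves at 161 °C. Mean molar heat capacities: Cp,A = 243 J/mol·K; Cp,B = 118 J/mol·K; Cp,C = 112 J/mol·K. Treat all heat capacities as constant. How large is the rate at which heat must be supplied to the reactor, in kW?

Q_in = 30.0 kW

Extent of reaction ξ = 0.258 × 1950 = 503.1 mol/h
Reaction term: ξ·ΔH°_rxn = 503.1 × 129 = 64900 kJ/h
Sensible, feed 68.1→25 °C: -20423 kJ/h
Outlet flows (mol/h): A 1446.9, B 503.1, C 503.1
Sensible, products 25→161 °C: 63554 kJ/h
Q = ΔH = 108030 kJ/h = 30.009 kW
Heat supplied = 30.009 kW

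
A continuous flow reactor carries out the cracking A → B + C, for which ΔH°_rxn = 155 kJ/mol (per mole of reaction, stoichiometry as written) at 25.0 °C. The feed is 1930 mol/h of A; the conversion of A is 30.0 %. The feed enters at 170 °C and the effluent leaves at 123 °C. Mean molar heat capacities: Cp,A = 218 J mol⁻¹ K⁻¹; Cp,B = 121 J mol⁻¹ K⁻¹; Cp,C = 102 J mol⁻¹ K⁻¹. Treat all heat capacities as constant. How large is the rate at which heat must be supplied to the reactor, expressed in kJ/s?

Extent of reaction ξ = 0.300 × 1930 = 579 mol/h
Reaction term: ξ·ΔH°_rxn = 579 × 155 = 89745 kJ/h
Sensible, feed 170→25 °C: -61007 kJ/h
Outlet flows (mol/h): A 1351, B 579, C 579
Sensible, products 25→123 °C: 41516 kJ/h
Q = ΔH = 70254 kJ/h = 19.515 kW
Heat supplied = 19.515 kJ/s

Q_in = 19.5 kJ/s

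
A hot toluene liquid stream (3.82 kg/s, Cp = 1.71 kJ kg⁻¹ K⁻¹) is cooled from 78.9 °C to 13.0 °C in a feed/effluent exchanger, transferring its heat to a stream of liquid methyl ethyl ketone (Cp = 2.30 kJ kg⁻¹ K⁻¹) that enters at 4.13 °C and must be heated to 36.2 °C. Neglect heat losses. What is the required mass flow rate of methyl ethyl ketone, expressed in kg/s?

ṁ_c = 5.84 kg/s

Heat released by hot stream: Q = 3.82 × 1.71 × (78.9 − 13.0) = 430.47 kJ/s
Energy balance on cold side (adiabatic exchanger): Q = ṁ_c·Cp_c·(T_c,out − T_c,in)
ṁ_c = 430.47 / [2.30 × (36.2 − 4.13)] = 5.836 kg/s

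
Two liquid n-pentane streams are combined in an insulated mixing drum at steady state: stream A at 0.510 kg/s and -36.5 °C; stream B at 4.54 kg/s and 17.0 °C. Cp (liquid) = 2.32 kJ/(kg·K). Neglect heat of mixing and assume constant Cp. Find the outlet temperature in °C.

T_out = 11.6 °C

Energy balance with Q = 0: Σ ṁᵢCp,ᵢ(T_out − Tᵢ) = 0
T_out = Σ ṁᵢCp,ᵢTᵢ / Σ ṁᵢCp,ᵢ
      = 135.87 / 11.716 = 11.597 °C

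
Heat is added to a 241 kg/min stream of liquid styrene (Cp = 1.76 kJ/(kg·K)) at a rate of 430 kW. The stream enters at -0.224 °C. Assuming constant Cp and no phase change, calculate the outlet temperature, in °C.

T_out = 60.6 °C

Q = 430 kW = 25800 kJ/min
ΔT = Q/(ṁ·Cp) = 25800/(241×1.76) = 60.826 K
T_out = -0.224 + 60.826 = 60.602 °C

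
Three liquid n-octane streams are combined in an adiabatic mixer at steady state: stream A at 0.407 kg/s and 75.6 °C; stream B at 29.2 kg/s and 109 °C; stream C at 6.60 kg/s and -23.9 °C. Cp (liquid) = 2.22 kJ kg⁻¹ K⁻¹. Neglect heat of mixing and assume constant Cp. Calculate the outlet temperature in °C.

No heat crosses the boundary, so H_out = H_in.
T_out = Σ ṁᵢCp,ᵢTᵢ / Σ ṁᵢCp,ᵢ
      = 6783.9 / 80.38 = 84.399 °C

T_out = 84.4 °C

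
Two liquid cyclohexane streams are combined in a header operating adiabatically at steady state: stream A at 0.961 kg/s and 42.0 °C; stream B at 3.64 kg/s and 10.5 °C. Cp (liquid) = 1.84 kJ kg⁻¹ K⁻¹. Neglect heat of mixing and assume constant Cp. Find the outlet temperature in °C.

Energy balance with Q = 0: Σ ṁᵢCp,ᵢ(T_out − Tᵢ) = 0
Σ ṁᵢCp,ᵢTᵢ = 0.961×1.84×42.0 + 3.64×1.84×10.5 = 144.59
Σ ṁᵢCp,ᵢ = 0.961×1.84 + 3.64×1.84 = 8.4658
T_out = 144.59 / 8.4658 = 17.079 °C

T_out = 17.1 °C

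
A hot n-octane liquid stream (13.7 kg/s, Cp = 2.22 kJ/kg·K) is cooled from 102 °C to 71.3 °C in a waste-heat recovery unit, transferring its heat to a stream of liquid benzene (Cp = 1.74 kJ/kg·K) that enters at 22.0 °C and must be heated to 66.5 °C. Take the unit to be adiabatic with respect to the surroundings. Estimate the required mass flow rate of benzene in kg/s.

Heat released by hot stream: Q = 13.7 × 2.22 × (102 − 71.3) = 933.71 kJ/s
Energy balance on cold side (adiabatic exchanger): Q = ṁ_c·Cp_c·(T_c,out − T_c,in)
ṁ_c = 933.71 / [1.74 × (66.5 − 22.0)] = 12.059 kg/s

ṁ_c = 12.1 kg/s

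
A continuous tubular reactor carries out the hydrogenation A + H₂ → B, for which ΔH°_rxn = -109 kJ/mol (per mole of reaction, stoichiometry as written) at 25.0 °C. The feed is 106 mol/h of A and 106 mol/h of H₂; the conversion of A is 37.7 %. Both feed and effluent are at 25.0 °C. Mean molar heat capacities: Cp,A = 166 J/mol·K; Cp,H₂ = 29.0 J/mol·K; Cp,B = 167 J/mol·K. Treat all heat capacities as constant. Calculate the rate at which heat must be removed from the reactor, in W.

Q_out = 1210 W

Extent of reaction ξ = 0.377 × 106 = 39.962 mol/h
Reaction term: ξ·ΔH°_rxn = 39.962 × -109 = -4355.9 kJ/h
Q = ΔH = -4355.9 kJ/h = -1.21 kW
Heat removed = 1210 W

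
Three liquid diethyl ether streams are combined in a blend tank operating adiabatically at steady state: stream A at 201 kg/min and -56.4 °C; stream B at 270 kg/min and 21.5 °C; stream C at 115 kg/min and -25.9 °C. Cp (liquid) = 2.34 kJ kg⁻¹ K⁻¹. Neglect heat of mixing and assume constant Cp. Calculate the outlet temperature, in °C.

Adiabatic, steady state ⇒ Σ ṁᵢCp,ᵢ(T_out − Tᵢ) = 0
T_out = Σ ṁᵢCp,ᵢTᵢ / Σ ṁᵢCp,ᵢ
      = -19913 / 1371.2 = -14.522 °C

T_out = -14.5 °C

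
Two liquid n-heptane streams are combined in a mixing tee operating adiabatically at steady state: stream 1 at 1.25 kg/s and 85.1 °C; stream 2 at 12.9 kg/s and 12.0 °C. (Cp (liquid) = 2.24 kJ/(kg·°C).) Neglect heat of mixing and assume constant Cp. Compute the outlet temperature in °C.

T_out = 18.5 °C

No heat crosses the boundary, so H_out = H_in.
T_out = Σ ṁᵢCp,ᵢTᵢ / Σ ṁᵢCp,ᵢ
      = 585.03 / 31.696 = 18.458 °C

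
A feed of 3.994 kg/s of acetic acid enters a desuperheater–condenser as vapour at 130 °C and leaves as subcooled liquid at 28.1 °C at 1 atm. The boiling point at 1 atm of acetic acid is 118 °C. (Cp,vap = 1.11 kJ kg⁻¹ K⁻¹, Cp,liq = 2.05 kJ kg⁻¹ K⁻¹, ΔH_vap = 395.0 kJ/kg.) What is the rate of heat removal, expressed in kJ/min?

Q_c = 142000 kJ/min

vapour 130→118 °C: -13.32 kJ/kg
condensation at 118 °C: -395 kJ/kg
liquid 118→28.1 °C: -184.29 kJ/kg
Δh = -13.32 + -395 + -184.29 = -592.62 kJ/kg
Q = ṁ·Δh = 3.994 kg/s × -592.62 kJ/kg = -2366.9 kJ/s
|Q| = 2366.9 kW = 142010 kJ/min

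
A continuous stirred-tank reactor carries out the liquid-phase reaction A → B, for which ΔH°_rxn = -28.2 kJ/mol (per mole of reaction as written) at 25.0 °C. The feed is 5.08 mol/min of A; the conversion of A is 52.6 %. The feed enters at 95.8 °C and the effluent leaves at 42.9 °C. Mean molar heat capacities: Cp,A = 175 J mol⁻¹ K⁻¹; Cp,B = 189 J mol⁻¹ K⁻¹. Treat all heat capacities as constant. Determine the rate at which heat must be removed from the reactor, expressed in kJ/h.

Q_out = 7300 kJ/h

Extent of reaction ξ = 0.526 × 5.08 = 2.6721 mol/min
Reaction term: ξ·ΔH°_rxn = 2.6721 × -28.2 = -75.353 kJ/min
Sensible, feed 95.8→25 °C: -62.941 kJ/min
Outlet flows (mol/min): A 2.4079, B 2.6721
Sensible, products 25→42.9 °C: 16.583 kJ/min
Q = ΔH = -121.71 kJ/min = -2.0285 kW
Heat removed = 7302.7 kJ/h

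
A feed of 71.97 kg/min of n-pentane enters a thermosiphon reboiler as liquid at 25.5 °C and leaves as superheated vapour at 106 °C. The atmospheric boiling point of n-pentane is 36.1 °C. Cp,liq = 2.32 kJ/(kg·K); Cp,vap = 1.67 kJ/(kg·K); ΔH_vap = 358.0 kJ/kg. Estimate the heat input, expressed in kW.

Q = 599 kW

liquid 25.5→36.1 °C: 24.592 kJ/kg
vaporisation at 36.1 °C: 358 kJ/kg
vapour 36.1→106 °C: 116.73 kJ/kg
Δh = 24.592 + 358 + 116.73 = 499.32 kJ/kg
Q = ṁ·Δh = 71.97 kg/min × 499.32 kJ/kg = 35936 kJ/min
|Q| = 598.94 kW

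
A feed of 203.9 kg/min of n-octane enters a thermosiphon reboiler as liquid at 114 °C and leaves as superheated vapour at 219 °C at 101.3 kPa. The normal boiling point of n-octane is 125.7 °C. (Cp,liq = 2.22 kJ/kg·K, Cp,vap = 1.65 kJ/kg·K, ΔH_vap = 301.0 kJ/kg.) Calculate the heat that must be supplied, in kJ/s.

liquid 114→125.7 °C: 25.974 kJ/kg
vaporisation at 125.7 °C: 301 kJ/kg
vapour 125.7→219 °C: 153.94 kJ/kg
Δh = 25.974 + 301 + 153.94 = 480.92 kJ/kg
Q = ṁ·Δh = 203.9 kg/min × 480.92 kJ/kg = 98059 kJ/min
|Q| = 1634.3 kW

Q = 1630 kJ/s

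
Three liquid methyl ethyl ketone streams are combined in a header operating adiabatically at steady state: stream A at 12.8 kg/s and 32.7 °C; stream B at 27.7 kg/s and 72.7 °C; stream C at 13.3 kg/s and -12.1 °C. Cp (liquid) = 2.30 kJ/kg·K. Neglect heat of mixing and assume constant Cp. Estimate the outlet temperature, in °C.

No heat crosses the boundary, so H_out = H_in.
Σ ṁᵢCp,ᵢTᵢ = 12.8×2.30×32.7 + 27.7×2.30×72.7 + 13.3×2.30×-12.1 = 5224.3
Σ ṁᵢCp,ᵢ = 12.8×2.30 + 27.7×2.30 + 13.3×2.30 = 123.74
T_out = 5224.3 / 123.74 = 42.22 °C

T_out = 42.2 °C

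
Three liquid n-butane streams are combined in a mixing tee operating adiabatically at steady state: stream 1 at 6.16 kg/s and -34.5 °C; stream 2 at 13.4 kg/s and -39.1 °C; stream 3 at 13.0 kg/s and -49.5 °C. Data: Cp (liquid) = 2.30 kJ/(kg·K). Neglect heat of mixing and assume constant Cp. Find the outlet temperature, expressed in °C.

T_out = -42.4 °C

Energy balance with Q = 0: Σ ṁᵢCp,ᵢ(T_out − Tᵢ) = 0
Σ ṁᵢCp,ᵢTᵢ = 6.16×2.30×-34.5 + 13.4×2.30×-39.1 + 13.0×2.30×-49.5 = -3173.9
Σ ṁᵢCp,ᵢ = 6.16×2.30 + 13.4×2.30 + 13.0×2.30 = 74.888
T_out = -3173.9 / 74.888 = -42.382 °C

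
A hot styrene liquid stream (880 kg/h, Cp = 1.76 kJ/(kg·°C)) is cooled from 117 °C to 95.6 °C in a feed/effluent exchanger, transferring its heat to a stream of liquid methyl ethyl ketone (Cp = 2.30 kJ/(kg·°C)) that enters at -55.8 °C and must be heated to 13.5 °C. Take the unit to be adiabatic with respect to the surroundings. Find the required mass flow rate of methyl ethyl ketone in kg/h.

ṁ_c = 208 kg/h

Heat released by hot stream: Q = 880 × 1.76 × (117 − 95.6) = 33144 kJ/h
Energy balance on cold side (adiabatic exchanger): Q = ṁ_c·Cp_c·(T_c,out − T_c,in)
ṁ_c = 33144 / [2.30 × (13.5 − -55.8)] = 207.94 kg/h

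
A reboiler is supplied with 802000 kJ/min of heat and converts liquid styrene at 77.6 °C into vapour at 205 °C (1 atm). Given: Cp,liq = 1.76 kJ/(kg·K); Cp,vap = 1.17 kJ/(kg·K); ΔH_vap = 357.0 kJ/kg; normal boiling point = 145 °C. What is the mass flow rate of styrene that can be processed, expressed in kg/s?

ṁ = 24.5 kg/s

Δh = 1.76×(145−77.6) + 357.0 + 1.17×(205−145) = 545.82 kJ/kg
Q = 802000 kJ/min = 13367 kJ/s = 13367 kJ/s
ṁ = Q/Δh = 13367 / 545.82 = 24.489 kg/s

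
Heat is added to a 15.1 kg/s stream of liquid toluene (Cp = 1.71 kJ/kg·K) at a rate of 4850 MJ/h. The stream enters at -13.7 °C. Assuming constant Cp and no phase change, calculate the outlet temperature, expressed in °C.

Q = 4850 MJ/h = 1347.2 kJ/s
ΔT = Q/(ṁ·Cp) = 1347.2/(15.1×1.71) = 52.175 K
T_out = -13.7 + 52.175 = 38.475 °C

T_out = 38.5 °C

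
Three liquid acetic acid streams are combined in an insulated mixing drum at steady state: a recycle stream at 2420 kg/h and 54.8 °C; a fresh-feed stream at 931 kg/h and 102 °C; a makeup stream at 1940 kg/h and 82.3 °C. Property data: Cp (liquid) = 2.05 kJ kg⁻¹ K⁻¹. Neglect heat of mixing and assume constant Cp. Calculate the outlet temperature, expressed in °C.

T_out = 73.2 °C

Adiabatic, steady state ⇒ Σ ṁᵢCp,ᵢ(T_out − Tᵢ) = 0
T_out = Σ ṁᵢCp,ᵢTᵢ / Σ ṁᵢCp,ᵢ
      = 793840 / 10847 = 73.188 °C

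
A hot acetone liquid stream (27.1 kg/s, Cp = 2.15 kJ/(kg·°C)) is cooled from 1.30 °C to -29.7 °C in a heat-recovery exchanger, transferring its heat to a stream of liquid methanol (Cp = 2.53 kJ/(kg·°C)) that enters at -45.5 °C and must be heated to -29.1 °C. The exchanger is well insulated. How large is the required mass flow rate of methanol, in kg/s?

ṁ_c = 43.5 kg/s

Heat released by hot stream: Q = 27.1 × 2.15 × (1.30 − -29.7) = 1806.2 kJ/s
Energy balance on cold side (adiabatic exchanger): Q = ṁ_c·Cp_c·(T_c,out − T_c,in)
ṁ_c = 1806.2 / [2.53 × (-29.1 − -45.5)] = 43.532 kg/s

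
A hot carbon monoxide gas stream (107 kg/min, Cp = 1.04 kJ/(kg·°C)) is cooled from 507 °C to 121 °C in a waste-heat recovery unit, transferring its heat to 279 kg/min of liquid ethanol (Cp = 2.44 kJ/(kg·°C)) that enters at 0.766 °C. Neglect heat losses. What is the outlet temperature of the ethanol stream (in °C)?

Heat released by hot stream: Q = 107 × 1.04 × (507 − 121) = 42954 kJ/min
Energy balance on cold side (adiabatic exchanger): Q = ṁ_c·Cp_c·(T_c,out − T_c,in)
T_c,out = 0.766 + 42954/(279 × 2.44) = 63.863 °C

T_c,out = 63.9 °C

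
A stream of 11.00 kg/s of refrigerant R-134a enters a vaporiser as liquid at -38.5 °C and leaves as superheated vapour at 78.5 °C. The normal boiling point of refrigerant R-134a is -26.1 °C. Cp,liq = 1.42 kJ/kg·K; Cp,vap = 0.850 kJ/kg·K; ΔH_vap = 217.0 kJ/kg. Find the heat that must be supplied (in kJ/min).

Q = 214000 kJ/min

liquid -38.5→-26.1 °C: 17.608 kJ/kg
vaporisation at -26.1 °C: 217 kJ/kg
vapour -26.1→78.5 °C: 88.91 kJ/kg
Δh = 17.608 + 217 + 88.91 = 323.52 kJ/kg
Q = ṁ·Δh = 11.00 kg/s × 323.52 kJ/kg = 3558.7 kJ/s
|Q| = 3558.7 kW = 213520 kJ/min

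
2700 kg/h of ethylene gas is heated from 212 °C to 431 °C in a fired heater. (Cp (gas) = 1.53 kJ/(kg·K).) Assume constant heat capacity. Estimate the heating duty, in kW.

Q = ṁ·Cp·ΔT = 2700 × 1.53 × (431 − 212) = 904690 kJ/h
Converting: 904690 / 3600 s = 251.3 kW

Q = 251 kW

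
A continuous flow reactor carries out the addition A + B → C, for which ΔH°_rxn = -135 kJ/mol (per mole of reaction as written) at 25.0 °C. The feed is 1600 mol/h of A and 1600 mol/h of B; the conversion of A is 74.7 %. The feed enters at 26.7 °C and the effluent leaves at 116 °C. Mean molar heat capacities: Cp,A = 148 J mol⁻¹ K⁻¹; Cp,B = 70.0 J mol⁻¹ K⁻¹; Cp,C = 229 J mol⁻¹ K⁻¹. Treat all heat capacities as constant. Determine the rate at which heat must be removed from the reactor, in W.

Extent of reaction ξ = 0.747 × 1600 = 1195.2 mol/h
Reaction term: ξ·ΔH°_rxn = 1195.2 × -135 = -161350 kJ/h
Sensible, feed 26.7→25 °C: -592.96 kJ/h
Outlet flows (mol/h): A 404.8, B 404.8, C 1195.2
Sensible, products 25→116 °C: 32937 kJ/h
Q = ΔH = -129010 kJ/h = -35.835 kW
Heat removed = 35835 W

Q_out = 35800 W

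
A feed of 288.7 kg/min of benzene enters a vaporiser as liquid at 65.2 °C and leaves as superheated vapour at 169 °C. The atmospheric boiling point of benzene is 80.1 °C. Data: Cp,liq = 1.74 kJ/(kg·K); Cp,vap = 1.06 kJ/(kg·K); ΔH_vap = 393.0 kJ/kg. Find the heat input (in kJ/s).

liquid 65.2→80.1 °C: 25.926 kJ/kg
vaporisation at 80.1 °C: 393 kJ/kg
vapour 80.1→169 °C: 94.234 kJ/kg
Δh = 25.926 + 393 + 94.234 = 513.16 kJ/kg
Q = ṁ·Δh = 288.7 kg/min × 513.16 kJ/kg = 148150 kJ/min
|Q| = 2469.2 kW

Q = 2470 kJ/s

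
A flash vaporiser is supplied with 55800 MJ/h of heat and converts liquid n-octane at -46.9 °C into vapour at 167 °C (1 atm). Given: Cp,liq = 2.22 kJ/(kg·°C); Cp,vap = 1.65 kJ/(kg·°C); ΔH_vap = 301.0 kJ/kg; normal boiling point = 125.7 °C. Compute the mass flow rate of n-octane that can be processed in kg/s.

Δh = 2.22×(125.7−-46.9) + 301.0 + 1.65×(167−125.7) = 752.32 kJ/kg
Q = 55800 MJ/h = 15500 kJ/s = 15500 kJ/s
ṁ = Q/Δh = 15500 / 752.32 = 20.603 kg/s

ṁ = 20.6 kg/s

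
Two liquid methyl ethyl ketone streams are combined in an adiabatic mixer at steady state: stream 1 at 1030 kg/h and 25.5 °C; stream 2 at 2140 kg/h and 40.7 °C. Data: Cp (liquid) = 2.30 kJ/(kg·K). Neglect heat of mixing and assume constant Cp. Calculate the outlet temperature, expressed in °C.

T_out = 35.8 °C

Energy balance with Q = 0: Σ ṁᵢCp,ᵢ(T_out − Tᵢ) = 0
Σ ṁᵢCp,ᵢTᵢ = 1030×2.30×25.5 + 2140×2.30×40.7 = 260730
Σ ṁᵢCp,ᵢ = 1030×2.30 + 2140×2.30 = 7291
T_out = 260730 / 7291 = 35.761 °C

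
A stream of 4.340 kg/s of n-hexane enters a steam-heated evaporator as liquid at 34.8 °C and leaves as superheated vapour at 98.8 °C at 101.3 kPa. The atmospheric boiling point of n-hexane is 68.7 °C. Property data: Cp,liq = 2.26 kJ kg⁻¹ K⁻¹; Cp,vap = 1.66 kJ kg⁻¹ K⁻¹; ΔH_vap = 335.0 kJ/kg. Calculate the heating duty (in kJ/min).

liquid 34.8→68.7 °C: 76.614 kJ/kg
vaporisation at 68.7 °C: 335 kJ/kg
vapour 68.7→98.8 °C: 49.966 kJ/kg
Δh = 76.614 + 335 + 49.966 = 461.58 kJ/kg
Q = ṁ·Δh = 4.340 kg/s × 461.58 kJ/kg = 2003.3 kJ/s
|Q| = 2003.3 kW = 120200 kJ/min

Q = 120000 kJ/min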